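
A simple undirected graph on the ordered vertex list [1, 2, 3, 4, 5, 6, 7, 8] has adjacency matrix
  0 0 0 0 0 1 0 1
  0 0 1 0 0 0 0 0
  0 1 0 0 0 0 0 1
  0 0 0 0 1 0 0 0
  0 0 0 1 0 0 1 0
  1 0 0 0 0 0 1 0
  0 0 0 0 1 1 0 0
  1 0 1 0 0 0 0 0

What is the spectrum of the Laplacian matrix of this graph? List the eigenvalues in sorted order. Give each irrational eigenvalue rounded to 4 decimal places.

Reading degrees in the order [1, 2, 3, 4, 5, 6, 7, 8] gives [2, 1, 2, 1, 2, 2, 2, 2]; set D = diag(2, 1, 2, 1, 2, 2, 2, 2) and form L = D - A. Since every row of L sums to 0, the all-ones vector is in the kernel and 0 is an eigenvalue. The single zero eigenvalue shows the graph is connected. By the matrix-tree theorem the graph has (1/8) * product of the nonzero eigenvalues = 1 spanning tree.

[0, 0.1522, 0.5858, 1.2346, 2, 2.7654, 3.4142, 3.8478]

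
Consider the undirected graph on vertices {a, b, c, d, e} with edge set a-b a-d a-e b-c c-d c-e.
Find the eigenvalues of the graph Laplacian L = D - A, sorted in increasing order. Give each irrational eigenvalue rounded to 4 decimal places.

Reading degrees in the order [a, b, c, d, e] gives [3, 2, 3, 2, 2]; set D = diag(3, 2, 3, 2, 2) and form L = D - A. Since every row of L sums to 0, the all-ones vector is in the kernel and 0 is an eigenvalue.

[0, 2, 2, 3, 5]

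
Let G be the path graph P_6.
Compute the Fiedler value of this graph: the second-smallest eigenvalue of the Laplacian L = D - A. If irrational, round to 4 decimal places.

The graph has 6 vertices and degree multiset [2, 2, 2, 2, 1, 1]; D is the diagonal matrix of degrees and L = D - A. The smallest Laplacian eigenvalue is always 0. The next one, lambda_2 = 0.2679, measures how hard the graph is to disconnect: larger values mean better connectivity. The eigenvalues sum to 10, which equals trace(L) = 2|E|. The largest eigenvalue, 3.7321, is at most the vertex count 6.

0.2679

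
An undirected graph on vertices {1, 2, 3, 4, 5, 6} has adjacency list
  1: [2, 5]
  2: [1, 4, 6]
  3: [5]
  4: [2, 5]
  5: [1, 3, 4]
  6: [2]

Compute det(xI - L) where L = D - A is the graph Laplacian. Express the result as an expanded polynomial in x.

With the vertex order [1, 2, 3, 4, 5, 6], the degrees are [2, 3, 1, 2, 3, 1], giving D = diag(2, 3, 1, 2, 3, 1) and L = D - A. L has integer entries, so p(x) = det(xI - L) has integer coefficients. Expanding the determinant yields x^6 - 12x^5 + 52x^4 - 100x^3 + 84x^2 - 24x. The coefficient of x^5 equals -trace(L) = -12, matching the sum of degrees. The eigenvalues sum to 12, which equals trace(L) = 2|E|.

x^6 - 12x^5 + 52x^4 - 100x^3 + 84x^2 - 24x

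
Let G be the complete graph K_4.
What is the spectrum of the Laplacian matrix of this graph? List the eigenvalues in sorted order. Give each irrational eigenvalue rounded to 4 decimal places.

The graph has 4 vertices and degree multiset [3, 3, 3, 3]; D is the diagonal matrix of degrees and L = D - A. L is symmetric positive semidefinite, so every eigenvalue is real and nonnegative. By the matrix-tree theorem the graph has (1/4) * product of the nonzero eigenvalues = 16 spanning trees. There is one zero in the spectrum, matching the 1 component.

[0, 4, 4, 4]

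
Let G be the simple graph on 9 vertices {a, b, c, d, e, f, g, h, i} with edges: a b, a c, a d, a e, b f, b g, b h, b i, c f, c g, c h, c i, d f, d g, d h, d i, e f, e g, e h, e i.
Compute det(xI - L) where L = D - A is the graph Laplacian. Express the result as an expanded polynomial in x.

x^9 - 40x^8 + 690x^7 - 6720x^6 + 40485x^5 - 154704x^4 + 366560x^3 - 492800x^2 + 288000x

With the vertex order [a, b, c, d, e, f, g, h, i], the degrees are [4, 5, 5, 5, 5, 4, 4, 4, 4], giving D = diag(4, 5, 5, 5, 5, 4, 4, 4, 4) and L = D - A. L has integer entries, so p(x) = det(xI - L) has integer coefficients. Expanding the determinant yields x^9 - 40x^8 + 690x^7 - 6720x^6 + 40485x^5 - 154704x^4 + 366560x^3 - 492800x^2 + 288000x. The coefficient of x^8 equals -trace(L) = -40, matching the sum of degrees. The eigenvalues sum to 40, which equals trace(L) = 2|E|.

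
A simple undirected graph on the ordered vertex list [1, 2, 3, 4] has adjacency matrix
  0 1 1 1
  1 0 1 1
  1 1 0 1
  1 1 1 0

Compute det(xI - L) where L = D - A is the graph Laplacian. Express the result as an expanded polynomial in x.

Reading degrees in the order [1, 2, 3, 4] gives [3, 3, 3, 3]; set D = diag(3, 3, 3, 3) and form L = D - A. L has integer entries, so p(x) = det(xI - L) has integer coefficients. Expanding the determinant yields x^4 - 12x^3 + 48x^2 - 64x. The coefficient of x^3 equals -trace(L) = -12, matching the sum of degrees. There is one zero in the spectrum, matching the 1 component.

x^4 - 12x^3 + 48x^2 - 64x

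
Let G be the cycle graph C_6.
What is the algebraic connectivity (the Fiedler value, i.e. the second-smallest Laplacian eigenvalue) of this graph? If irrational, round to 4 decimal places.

The graph has 6 vertices and degree multiset [2, 2, 2, 2, 2, 2]; D is the diagonal matrix of degrees and L = D - A. Computing the eigenvalues of L and sorting gives [0, 1, 1, 3, 3, 4]. The Fiedler value lambda_2 = 1 is strictly positive, so the graph is connected. By the matrix-tree theorem the graph has (1/6) * product of the nonzero eigenvalues = 6 spanning trees. The eigenvalues sum to 12, which equals trace(L) = 2|E|.

1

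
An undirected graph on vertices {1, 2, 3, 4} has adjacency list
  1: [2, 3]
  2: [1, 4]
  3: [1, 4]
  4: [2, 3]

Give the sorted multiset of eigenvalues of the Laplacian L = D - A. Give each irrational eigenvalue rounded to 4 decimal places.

Reading degrees in the order [1, 2, 3, 4] gives [2, 2, 2, 2]; set D = diag(2, 2, 2, 2) and form L = D - A. Diagonalising L (or applying a numerical eigensolver to the 4x4 matrix) gives the spectrum above. The eigenvalues sum to 8, which equals trace(L) = 2|E|. There is one zero in the spectrum, matching the 1 component.

[0, 2, 2, 4]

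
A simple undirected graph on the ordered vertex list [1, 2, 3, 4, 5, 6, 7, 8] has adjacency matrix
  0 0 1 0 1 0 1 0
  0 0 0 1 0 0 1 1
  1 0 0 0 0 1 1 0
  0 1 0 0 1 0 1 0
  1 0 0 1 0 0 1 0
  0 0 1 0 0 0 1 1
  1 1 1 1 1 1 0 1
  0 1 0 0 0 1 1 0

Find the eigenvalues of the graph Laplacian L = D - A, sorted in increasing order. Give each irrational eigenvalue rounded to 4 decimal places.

[0, 1.7530, 1.7530, 3.4450, 3.4450, 4.8019, 4.8019, 8]

Each diagonal entry of L is the vertex degree and each off-diagonal entry is -1 where an edge is present, 0 otherwise; in the order [1, 2, 3, 4, 5, 6, 7, 8] the diagonal is [3, 3, 3, 3, 3, 3, 7, 3]. The multiplicity of 0 as a Laplacian eigenvalue equals the number of connected components. The single zero eigenvalue shows the graph is connected. There is one zero in the spectrum, matching the 1 component.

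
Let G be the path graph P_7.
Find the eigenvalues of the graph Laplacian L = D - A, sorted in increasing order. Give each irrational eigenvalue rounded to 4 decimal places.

The graph has 7 vertices and degree multiset [2, 2, 2, 2, 2, 1, 1]; D is the diagonal matrix of degrees and L = D - A. The multiplicity of 0 as a Laplacian eigenvalue equals the number of connected components. The eigenvalues sum to 12, which equals trace(L) = 2|E|. By the matrix-tree theorem the graph has (1/7) * product of the nonzero eigenvalues = 1 spanning tree.

[0, 0.1981, 0.7530, 1.5550, 2.4450, 3.2470, 3.8019]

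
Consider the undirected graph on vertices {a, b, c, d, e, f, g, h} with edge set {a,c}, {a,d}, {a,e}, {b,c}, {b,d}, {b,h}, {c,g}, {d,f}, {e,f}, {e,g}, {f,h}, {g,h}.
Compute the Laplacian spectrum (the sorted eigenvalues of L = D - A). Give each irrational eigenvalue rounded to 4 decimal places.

[0, 2, 2, 2, 4, 4, 4, 6]

Each diagonal entry of L is the vertex degree and each off-diagonal entry is -1 where an edge is present, 0 otherwise; in the order [a, b, c, d, e, f, g, h] the diagonal is [3, 3, 3, 3, 3, 3, 3, 3]. The multiplicity of 0 as a Laplacian eigenvalue equals the number of connected components. There is one zero in the spectrum, matching the 1 component.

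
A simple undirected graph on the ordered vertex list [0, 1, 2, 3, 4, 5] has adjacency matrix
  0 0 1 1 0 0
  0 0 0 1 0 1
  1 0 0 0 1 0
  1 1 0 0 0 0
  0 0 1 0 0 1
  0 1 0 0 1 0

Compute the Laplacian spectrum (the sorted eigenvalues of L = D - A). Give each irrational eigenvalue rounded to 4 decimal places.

With the vertex order [0, 1, 2, 3, 4, 5], the degrees are [2, 2, 2, 2, 2, 2], giving D = diag(2, 2, 2, 2, 2, 2) and L = D - A. Diagonalising L (or applying a numerical eigensolver to the 6x6 matrix) gives the spectrum above.

[0, 1, 1, 3, 3, 4]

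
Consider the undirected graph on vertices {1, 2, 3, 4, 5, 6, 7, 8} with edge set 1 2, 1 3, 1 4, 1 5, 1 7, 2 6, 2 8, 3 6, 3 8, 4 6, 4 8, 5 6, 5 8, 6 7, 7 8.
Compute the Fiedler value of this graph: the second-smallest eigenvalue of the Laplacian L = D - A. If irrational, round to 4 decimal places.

Reading degrees in the order [1, 2, 3, 4, 5, 6, 7, 8] gives [5, 3, 3, 3, 3, 5, 3, 5]; set D = diag(5, 3, 3, 3, 3, 5, 3, 5) and form L = D - A. The smallest Laplacian eigenvalue is always 0. The next one, lambda_2 = 3, measures how hard the graph is to disconnect: larger values mean better connectivity.

3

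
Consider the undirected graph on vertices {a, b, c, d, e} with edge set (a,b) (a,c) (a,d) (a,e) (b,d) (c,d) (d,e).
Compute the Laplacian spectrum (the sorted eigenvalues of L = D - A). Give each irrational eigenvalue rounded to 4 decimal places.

[0, 2, 2, 5, 5]

Reading degrees in the order [a, b, c, d, e] gives [4, 2, 2, 4, 2]; set D = diag(4, 2, 2, 4, 2) and form L = D - A. Since every row of L sums to 0, the all-ones vector is in the kernel and 0 is an eigenvalue.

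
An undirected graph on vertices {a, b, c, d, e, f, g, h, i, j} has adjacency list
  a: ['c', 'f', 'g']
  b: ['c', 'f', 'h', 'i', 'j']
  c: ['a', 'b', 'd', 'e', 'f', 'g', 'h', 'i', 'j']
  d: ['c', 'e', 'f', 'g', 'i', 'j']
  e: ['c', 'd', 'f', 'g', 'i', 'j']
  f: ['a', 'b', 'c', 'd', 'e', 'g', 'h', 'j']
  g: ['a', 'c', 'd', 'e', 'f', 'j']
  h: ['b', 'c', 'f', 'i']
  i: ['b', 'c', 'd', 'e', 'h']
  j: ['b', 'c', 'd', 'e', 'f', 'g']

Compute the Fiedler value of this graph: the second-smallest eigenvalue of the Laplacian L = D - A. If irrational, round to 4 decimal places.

2.6411

Each diagonal entry of L is the vertex degree and each off-diagonal entry is -1 where an edge is present, 0 otherwise; in the order [a, b, c, d, e, f, g, h, i, j] the diagonal is [3, 5, 9, 6, 6, 8, 6, 4, 5, 6]. The sorted Laplacian eigenvalues are [0, 2.6411, 3.5646, 5.1429, 5.4827, 7, 7.2936, 7.6541, 9.2210, 10]; the algebraic connectivity is the second entry, 2.6411. The eigenvalues sum to 58, which equals trace(L) = 2|E|. There is one zero in the spectrum, matching the 1 component.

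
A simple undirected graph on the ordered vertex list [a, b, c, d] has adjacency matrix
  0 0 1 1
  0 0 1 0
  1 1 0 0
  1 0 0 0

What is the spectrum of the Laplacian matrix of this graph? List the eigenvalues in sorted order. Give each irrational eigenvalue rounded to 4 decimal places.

[0, 0.5858, 2, 3.4142]

With the vertex order [a, b, c, d], the degrees are [2, 1, 2, 1], giving D = diag(2, 1, 2, 1) and L = D - A. Diagonalising L (or applying a numerical eigensolver to the 4x4 matrix) gives the spectrum above. There is one zero in the spectrum, matching the 1 component.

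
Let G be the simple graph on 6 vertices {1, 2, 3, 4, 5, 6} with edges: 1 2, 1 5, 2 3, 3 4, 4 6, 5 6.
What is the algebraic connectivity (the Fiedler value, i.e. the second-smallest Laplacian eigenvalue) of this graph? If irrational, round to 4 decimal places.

1

Each diagonal entry of L is the vertex degree and each off-diagonal entry is -1 where an edge is present, 0 otherwise; in the order [1, 2, 3, 4, 5, 6] the diagonal is [2, 2, 2, 2, 2, 2]. The sorted Laplacian eigenvalues are [0, 1, 1, 3, 3, 4]; the algebraic connectivity is the second entry, 1. The largest eigenvalue, 4, is at most the vertex count 6.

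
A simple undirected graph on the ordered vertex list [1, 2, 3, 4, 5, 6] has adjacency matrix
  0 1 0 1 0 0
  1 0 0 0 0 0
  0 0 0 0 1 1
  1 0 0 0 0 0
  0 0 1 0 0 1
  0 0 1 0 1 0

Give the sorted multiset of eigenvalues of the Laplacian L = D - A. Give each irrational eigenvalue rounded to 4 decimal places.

[0, 0, 1, 3, 3, 3]

Each diagonal entry of L is the vertex degree and each off-diagonal entry is -1 where an edge is present, 0 otherwise; in the order [1, 2, 3, 4, 5, 6] the diagonal is [2, 1, 2, 1, 2, 2]. L is symmetric positive semidefinite, so every eigenvalue is real and nonnegative. The 2 zero eigenvalues correspond to the 2 connected components. The largest eigenvalue, 3, is at most the vertex count 6.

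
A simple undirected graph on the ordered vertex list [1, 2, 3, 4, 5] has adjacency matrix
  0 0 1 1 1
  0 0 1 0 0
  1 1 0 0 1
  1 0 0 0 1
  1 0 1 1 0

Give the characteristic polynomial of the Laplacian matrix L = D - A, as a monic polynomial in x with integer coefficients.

x^5 - 12x^4 + 50x^3 - 82x^2 + 40x

Reading degrees in the order [1, 2, 3, 4, 5] gives [3, 1, 3, 2, 3]; set D = diag(3, 1, 3, 2, 3) and form L = D - A. Computing det(xI - L) by cofactor expansion (or equivalently via sum-over-permutations) gives x^5 - 12x^4 + 50x^3 - 82x^2 + 40x. The constant term is 0 because L is singular (the all-ones vector lies in its kernel). By the matrix-tree theorem the graph has (1/5) * product of the nonzero eigenvalues = 8 spanning trees.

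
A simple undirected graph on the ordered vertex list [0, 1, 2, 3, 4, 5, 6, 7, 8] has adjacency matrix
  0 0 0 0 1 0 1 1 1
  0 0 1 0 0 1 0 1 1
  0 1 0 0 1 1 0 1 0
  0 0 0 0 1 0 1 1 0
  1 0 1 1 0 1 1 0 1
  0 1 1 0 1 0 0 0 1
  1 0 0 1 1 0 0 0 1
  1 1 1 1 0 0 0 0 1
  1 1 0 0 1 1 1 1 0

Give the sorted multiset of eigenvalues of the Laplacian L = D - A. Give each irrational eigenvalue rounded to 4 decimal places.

[0, 2.0598, 3.2629, 4, 4.6242, 5.0775, 6.2842, 6.8274, 7.8639]

With the vertex order [0, 1, 2, 3, 4, 5, 6, 7, 8], the degrees are [4, 4, 4, 3, 6, 4, 4, 5, 6], giving D = diag(4, 4, 4, 3, 6, 4, 4, 5, 6) and L = D - A. L is symmetric positive semidefinite, so every eigenvalue is real and nonnegative. The single zero eigenvalue shows the graph is connected.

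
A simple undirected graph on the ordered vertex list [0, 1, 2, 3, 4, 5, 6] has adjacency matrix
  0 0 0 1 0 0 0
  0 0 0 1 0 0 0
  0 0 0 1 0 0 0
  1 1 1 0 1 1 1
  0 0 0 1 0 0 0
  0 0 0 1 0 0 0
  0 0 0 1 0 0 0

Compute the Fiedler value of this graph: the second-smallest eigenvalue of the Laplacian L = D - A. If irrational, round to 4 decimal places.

With the vertex order [0, 1, 2, 3, 4, 5, 6], the degrees are [1, 1, 1, 6, 1, 1, 1], giving D = diag(1, 1, 1, 6, 1, 1, 1) and L = D - A. The smallest Laplacian eigenvalue is always 0. The next one, lambda_2 = 1, measures how hard the graph is to disconnect: larger values mean better connectivity. By the matrix-tree theorem the graph has (1/7) * product of the nonzero eigenvalues = 1 spanning tree.

1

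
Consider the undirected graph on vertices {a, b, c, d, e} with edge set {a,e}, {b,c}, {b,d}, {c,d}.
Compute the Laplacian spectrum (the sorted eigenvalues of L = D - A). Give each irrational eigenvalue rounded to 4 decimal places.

[0, 0, 2, 3, 3]

Each diagonal entry of L is the vertex degree and each off-diagonal entry is -1 where an edge is present, 0 otherwise; in the order [a, b, c, d, e] the diagonal is [1, 2, 2, 2, 1]. L is symmetric positive semidefinite, so every eigenvalue is real and nonnegative. The 2 zero eigenvalues correspond to the 2 connected components. There are 2 zeros in the spectrum, matching the 2 components. The eigenvalues sum to 8, which equals trace(L) = 2|E|.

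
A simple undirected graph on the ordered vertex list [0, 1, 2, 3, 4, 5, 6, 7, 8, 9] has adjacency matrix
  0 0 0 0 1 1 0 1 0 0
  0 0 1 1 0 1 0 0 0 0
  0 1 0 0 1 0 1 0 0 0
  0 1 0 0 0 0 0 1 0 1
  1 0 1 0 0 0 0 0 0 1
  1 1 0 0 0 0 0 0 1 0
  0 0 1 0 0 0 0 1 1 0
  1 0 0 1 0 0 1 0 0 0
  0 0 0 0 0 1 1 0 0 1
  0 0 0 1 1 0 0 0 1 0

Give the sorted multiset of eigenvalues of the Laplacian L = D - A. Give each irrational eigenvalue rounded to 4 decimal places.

[0, 2, 2, 2, 2, 2, 5, 5, 5, 5]

With the vertex order [0, 1, 2, 3, 4, 5, 6, 7, 8, 9], the degrees are [3, 3, 3, 3, 3, 3, 3, 3, 3, 3], giving D = diag(3, 3, 3, 3, 3, 3, 3, 3, 3, 3) and L = D - A. Since every row of L sums to 0, the all-ones vector is in the kernel and 0 is an eigenvalue. The single zero eigenvalue shows the graph is connected. The eigenvalues sum to 30, which equals trace(L) = 2|E|. There is one zero in the spectrum, matching the 1 component.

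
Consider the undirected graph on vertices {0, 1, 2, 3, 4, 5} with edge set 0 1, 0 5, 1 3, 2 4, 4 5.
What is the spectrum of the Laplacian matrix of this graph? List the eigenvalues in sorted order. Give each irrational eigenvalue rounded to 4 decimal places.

[0, 0.2679, 1, 2, 3, 3.7321]

Reading degrees in the order [0, 1, 2, 3, 4, 5] gives [2, 2, 1, 1, 2, 2]; set D = diag(2, 2, 1, 1, 2, 2) and form L = D - A. The multiplicity of 0 as a Laplacian eigenvalue equals the number of connected components. The single zero eigenvalue shows the graph is connected. The largest eigenvalue, 3.7321, is at most the vertex count 6.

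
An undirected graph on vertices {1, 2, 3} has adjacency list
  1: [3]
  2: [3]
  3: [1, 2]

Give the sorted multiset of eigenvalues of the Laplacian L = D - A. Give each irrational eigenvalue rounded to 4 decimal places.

[0, 1, 3]

Reading degrees in the order [1, 2, 3] gives [1, 1, 2]; set D = diag(1, 1, 2) and form L = D - A. The multiplicity of 0 as a Laplacian eigenvalue equals the number of connected components. The eigenvalues sum to 4, which equals trace(L) = 2|E|. There is one zero in the spectrum, matching the 1 component.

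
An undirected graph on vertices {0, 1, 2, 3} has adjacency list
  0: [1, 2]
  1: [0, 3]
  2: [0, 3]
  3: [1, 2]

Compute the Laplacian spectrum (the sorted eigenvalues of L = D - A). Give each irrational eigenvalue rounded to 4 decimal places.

Reading degrees in the order [0, 1, 2, 3] gives [2, 2, 2, 2]; set D = diag(2, 2, 2, 2) and form L = D - A. L is symmetric positive semidefinite, so every eigenvalue is real and nonnegative.

[0, 2, 2, 4]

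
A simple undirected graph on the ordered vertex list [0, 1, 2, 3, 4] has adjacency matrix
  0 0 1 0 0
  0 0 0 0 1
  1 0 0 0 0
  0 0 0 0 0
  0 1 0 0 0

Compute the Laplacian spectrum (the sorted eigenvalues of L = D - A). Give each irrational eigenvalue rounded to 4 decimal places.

Reading degrees in the order [0, 1, 2, 3, 4] gives [1, 1, 1, 0, 1]; set D = diag(1, 1, 1, 0, 1) and form L = D - A. L is symmetric positive semidefinite, so every eigenvalue is real and nonnegative. The 3 zero eigenvalues correspond to the 3 connected components. There are 3 zeros in the spectrum, matching the 3 components.

[0, 0, 0, 2, 2]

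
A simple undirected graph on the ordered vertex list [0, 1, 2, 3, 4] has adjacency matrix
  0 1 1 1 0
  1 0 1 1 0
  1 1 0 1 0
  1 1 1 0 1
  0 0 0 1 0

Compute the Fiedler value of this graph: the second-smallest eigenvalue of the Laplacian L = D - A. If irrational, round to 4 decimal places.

With the vertex order [0, 1, 2, 3, 4], the degrees are [3, 3, 3, 4, 1], giving D = diag(3, 3, 3, 4, 1) and L = D - A. The sorted Laplacian eigenvalues are [0, 1, 4, 4, 5]; the algebraic connectivity is the second entry, 1. There is one zero in the spectrum, matching the 1 component. The eigenvalues sum to 14, which equals trace(L) = 2|E|.

1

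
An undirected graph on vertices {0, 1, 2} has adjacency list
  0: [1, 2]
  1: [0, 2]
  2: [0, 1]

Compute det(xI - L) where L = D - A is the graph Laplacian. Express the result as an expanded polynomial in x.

x^3 - 6x^2 + 9x

With the vertex order [0, 1, 2], the degrees are [2, 2, 2], giving D = diag(2, 2, 2) and L = D - A. The eigenvalues of L are [0, 3, 3]; the characteristic polynomial is the product of (x - lambda_i), which multiplies out to x^3 - 6x^2 + 9x. Since p(0) = det(-L) = 0, x divides p(x). There is one zero in the spectrum, matching the 1 component.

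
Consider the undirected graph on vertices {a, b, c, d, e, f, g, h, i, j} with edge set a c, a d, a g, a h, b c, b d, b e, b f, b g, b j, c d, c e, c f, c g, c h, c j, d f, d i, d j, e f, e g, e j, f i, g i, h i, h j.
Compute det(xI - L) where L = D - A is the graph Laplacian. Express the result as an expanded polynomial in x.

With the vertex order [a, b, c, d, e, f, g, h, i, j], the degrees are [4, 6, 8, 6, 5, 5, 5, 4, 4, 5], giving D = diag(4, 6, 8, 6, 5, 5, 5, 4, 4, 5) and L = D - A. L has integer entries, so p(x) = det(xI - L) has integer coefficients. Expanding the determinant yields x^10 - 52x^9 + 1184x^8 - 15488x^7 + 128231x^6 - 696652x^5 + 2482911x^4 - 5597002x^3 + 7240144x^2 - 4094560x. The constant term is 0 because L is singular (the all-ones vector lies in its kernel).

x^10 - 52x^9 + 1184x^8 - 15488x^7 + 128231x^6 - 696652x^5 + 2482911x^4 - 5597002x^3 + 7240144x^2 - 4094560x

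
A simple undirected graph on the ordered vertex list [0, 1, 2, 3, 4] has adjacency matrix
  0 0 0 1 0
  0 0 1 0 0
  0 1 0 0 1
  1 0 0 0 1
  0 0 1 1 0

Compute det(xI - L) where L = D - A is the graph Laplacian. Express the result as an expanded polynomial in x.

x^5 - 8x^4 + 21x^3 - 20x^2 + 5x

With the vertex order [0, 1, 2, 3, 4], the degrees are [1, 1, 2, 2, 2], giving D = diag(1, 1, 2, 2, 2) and L = D - A. L has integer entries, so p(x) = det(xI - L) has integer coefficients. Expanding the determinant yields x^5 - 8x^4 + 21x^3 - 20x^2 + 5x. Since p(0) = det(-L) = 0, x divides p(x). The eigenvalues sum to 8, which equals trace(L) = 2|E|.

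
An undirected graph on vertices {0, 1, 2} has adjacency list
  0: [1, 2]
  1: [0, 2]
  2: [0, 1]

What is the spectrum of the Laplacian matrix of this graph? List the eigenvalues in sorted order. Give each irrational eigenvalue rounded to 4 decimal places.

[0, 3, 3]

With the vertex order [0, 1, 2], the degrees are [2, 2, 2], giving D = diag(2, 2, 2) and L = D - A. L is symmetric positive semidefinite, so every eigenvalue is real and nonnegative. The single zero eigenvalue shows the graph is connected.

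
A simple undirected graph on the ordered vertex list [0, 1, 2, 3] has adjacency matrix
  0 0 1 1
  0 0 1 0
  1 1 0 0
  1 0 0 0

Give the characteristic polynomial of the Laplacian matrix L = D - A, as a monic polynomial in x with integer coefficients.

x^4 - 6x^3 + 10x^2 - 4x

Reading degrees in the order [0, 1, 2, 3] gives [2, 1, 2, 1]; set D = diag(2, 1, 2, 1) and form L = D - A. L has integer entries, so p(x) = det(xI - L) has integer coefficients. Expanding the determinant yields x^4 - 6x^3 + 10x^2 - 4x. Since p(0) = det(-L) = 0, x divides p(x).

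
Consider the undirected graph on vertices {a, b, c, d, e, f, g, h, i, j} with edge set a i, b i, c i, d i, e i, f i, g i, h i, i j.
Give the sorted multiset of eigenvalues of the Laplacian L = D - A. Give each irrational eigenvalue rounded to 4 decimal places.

Each diagonal entry of L is the vertex degree and each off-diagonal entry is -1 where an edge is present, 0 otherwise; in the order [a, b, c, d, e, f, g, h, i, j] the diagonal is [1, 1, 1, 1, 1, 1, 1, 1, 9, 1]. The multiplicity of 0 as a Laplacian eigenvalue equals the number of connected components.

[0, 1, 1, 1, 1, 1, 1, 1, 1, 10]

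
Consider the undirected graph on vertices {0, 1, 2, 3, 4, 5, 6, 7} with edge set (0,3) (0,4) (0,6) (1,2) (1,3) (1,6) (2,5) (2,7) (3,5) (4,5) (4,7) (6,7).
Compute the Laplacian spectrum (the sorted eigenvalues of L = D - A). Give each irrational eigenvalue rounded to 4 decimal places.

[0, 2, 2, 2, 4, 4, 4, 6]

Each diagonal entry of L is the vertex degree and each off-diagonal entry is -1 where an edge is present, 0 otherwise; in the order [0, 1, 2, 3, 4, 5, 6, 7] the diagonal is [3, 3, 3, 3, 3, 3, 3, 3]. The multiplicity of 0 as a Laplacian eigenvalue equals the number of connected components.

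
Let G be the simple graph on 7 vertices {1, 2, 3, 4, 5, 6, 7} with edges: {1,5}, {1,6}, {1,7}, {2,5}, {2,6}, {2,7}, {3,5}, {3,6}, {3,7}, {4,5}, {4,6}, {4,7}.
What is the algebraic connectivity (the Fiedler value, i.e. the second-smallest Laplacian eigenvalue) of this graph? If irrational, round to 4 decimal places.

Each diagonal entry of L is the vertex degree and each off-diagonal entry is -1 where an edge is present, 0 otherwise; in the order [1, 2, 3, 4, 5, 6, 7] the diagonal is [3, 3, 3, 3, 4, 4, 4]. The sorted Laplacian eigenvalues are [0, 3, 3, 3, 4, 4, 7]; the algebraic connectivity is the second entry, 3. The largest eigenvalue, 7, is at most the vertex count 7.

3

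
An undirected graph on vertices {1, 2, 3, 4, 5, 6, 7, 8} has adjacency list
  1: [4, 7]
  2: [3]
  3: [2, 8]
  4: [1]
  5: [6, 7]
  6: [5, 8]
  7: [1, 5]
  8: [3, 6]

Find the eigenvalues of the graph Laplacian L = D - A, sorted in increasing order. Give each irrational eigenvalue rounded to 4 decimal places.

Reading degrees in the order [1, 2, 3, 4, 5, 6, 7, 8] gives [2, 1, 2, 1, 2, 2, 2, 2]; set D = diag(2, 1, 2, 1, 2, 2, 2, 2) and form L = D - A. L is symmetric positive semidefinite, so every eigenvalue is real and nonnegative. The eigenvalues sum to 14, which equals trace(L) = 2|E|.

[0, 0.1522, 0.5858, 1.2346, 2, 2.7654, 3.4142, 3.8478]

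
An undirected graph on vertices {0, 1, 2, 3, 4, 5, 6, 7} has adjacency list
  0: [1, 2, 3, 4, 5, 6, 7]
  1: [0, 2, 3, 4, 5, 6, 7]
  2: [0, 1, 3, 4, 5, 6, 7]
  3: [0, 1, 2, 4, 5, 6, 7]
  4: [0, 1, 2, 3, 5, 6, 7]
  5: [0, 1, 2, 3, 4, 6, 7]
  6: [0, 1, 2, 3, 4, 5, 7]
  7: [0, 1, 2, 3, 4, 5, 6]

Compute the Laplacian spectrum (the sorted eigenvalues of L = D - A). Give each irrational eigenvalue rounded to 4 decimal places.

[0, 8, 8, 8, 8, 8, 8, 8]

With the vertex order [0, 1, 2, 3, 4, 5, 6, 7], the degrees are [7, 7, 7, 7, 7, 7, 7, 7], giving D = diag(7, 7, 7, 7, 7, 7, 7, 7) and L = D - A. Diagonalising L (or applying a numerical eigensolver to the 8x8 matrix) gives the spectrum above. There is one zero in the spectrum, matching the 1 component. By the matrix-tree theorem the graph has (1/8) * product of the nonzero eigenvalues = 262144 spanning trees.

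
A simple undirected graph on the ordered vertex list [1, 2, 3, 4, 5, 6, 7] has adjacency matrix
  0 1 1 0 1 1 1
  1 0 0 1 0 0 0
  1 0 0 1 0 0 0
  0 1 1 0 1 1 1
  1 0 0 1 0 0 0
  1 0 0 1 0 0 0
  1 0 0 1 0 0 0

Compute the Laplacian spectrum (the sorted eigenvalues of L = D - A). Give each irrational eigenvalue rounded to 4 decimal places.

[0, 2, 2, 2, 2, 5, 7]

Reading degrees in the order [1, 2, 3, 4, 5, 6, 7] gives [5, 2, 2, 5, 2, 2, 2]; set D = diag(5, 2, 2, 5, 2, 2, 2) and form L = D - A. Since every row of L sums to 0, the all-ones vector is in the kernel and 0 is an eigenvalue. The eigenvalues sum to 20, which equals trace(L) = 2|E|.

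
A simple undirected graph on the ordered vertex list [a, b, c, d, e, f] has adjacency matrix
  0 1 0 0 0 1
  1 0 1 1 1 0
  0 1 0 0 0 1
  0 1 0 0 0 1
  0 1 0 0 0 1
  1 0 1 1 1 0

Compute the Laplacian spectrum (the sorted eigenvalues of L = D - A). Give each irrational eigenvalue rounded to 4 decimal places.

With the vertex order [a, b, c, d, e, f], the degrees are [2, 4, 2, 2, 2, 4], giving D = diag(2, 4, 2, 2, 2, 4) and L = D - A. L is symmetric positive semidefinite, so every eigenvalue is real and nonnegative.

[0, 2, 2, 2, 4, 6]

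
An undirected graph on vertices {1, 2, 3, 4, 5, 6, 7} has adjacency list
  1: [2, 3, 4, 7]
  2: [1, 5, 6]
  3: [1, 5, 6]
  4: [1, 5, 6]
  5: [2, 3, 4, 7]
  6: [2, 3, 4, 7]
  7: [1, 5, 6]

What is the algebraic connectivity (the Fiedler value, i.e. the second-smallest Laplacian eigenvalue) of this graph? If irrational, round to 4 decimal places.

3

With the vertex order [1, 2, 3, 4, 5, 6, 7], the degrees are [4, 3, 3, 3, 4, 4, 3], giving D = diag(4, 3, 3, 3, 4, 4, 3) and L = D - A. The smallest Laplacian eigenvalue is always 0. The next one, lambda_2 = 3, measures how hard the graph is to disconnect: larger values mean better connectivity. The largest eigenvalue, 7, is at most the vertex count 7. By the matrix-tree theorem the graph has (1/7) * product of the nonzero eigenvalues = 432 spanning trees.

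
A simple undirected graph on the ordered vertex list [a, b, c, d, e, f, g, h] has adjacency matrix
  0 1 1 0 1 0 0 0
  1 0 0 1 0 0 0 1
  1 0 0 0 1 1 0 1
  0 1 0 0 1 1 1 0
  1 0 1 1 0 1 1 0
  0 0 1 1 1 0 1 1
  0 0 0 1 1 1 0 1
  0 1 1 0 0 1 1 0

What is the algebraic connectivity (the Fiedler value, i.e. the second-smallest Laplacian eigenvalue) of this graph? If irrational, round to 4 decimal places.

With the vertex order [a, b, c, d, e, f, g, h], the degrees are [3, 3, 4, 4, 5, 5, 4, 4], giving D = diag(3, 3, 4, 4, 5, 5, 4, 4) and L = D - A. The smallest Laplacian eigenvalue is always 0. The next one, lambda_2 = 2.3249, measures how hard the graph is to disconnect: larger values mean better connectivity.

2.3249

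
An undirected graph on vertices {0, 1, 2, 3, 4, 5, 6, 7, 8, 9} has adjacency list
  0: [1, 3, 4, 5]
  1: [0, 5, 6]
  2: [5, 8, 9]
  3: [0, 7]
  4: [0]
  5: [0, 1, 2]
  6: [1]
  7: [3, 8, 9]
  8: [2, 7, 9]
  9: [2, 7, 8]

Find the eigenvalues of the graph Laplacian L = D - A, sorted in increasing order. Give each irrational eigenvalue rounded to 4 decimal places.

[0, 0.4304, 0.7133, 1.4919, 1.7128, 3.3387, 4, 4.1690, 4.7798, 5.3640]

With the vertex order [0, 1, 2, 3, 4, 5, 6, 7, 8, 9], the degrees are [4, 3, 3, 2, 1, 3, 1, 3, 3, 3], giving D = diag(4, 3, 3, 2, 1, 3, 1, 3, 3, 3) and L = D - A. Diagonalising L (or applying a numerical eigensolver to the 10x10 matrix) gives the spectrum above. There is one zero in the spectrum, matching the 1 component.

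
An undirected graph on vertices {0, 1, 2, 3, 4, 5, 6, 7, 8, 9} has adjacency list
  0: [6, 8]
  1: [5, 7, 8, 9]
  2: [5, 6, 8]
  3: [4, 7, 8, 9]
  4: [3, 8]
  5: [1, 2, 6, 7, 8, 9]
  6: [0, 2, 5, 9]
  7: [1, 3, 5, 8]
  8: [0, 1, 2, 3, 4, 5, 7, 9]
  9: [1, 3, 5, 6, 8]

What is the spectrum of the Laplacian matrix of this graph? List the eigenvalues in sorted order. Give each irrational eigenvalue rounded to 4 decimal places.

Reading degrees in the order [0, 1, 2, 3, 4, 5, 6, 7, 8, 9] gives [2, 4, 3, 4, 2, 6, 4, 4, 8, 5]; set D = diag(2, 4, 3, 4, 2, 6, 4, 4, 8, 5) and form L = D - A. Diagonalising L (or applying a numerical eigensolver to the 10x10 matrix) gives the spectrum above. The eigenvalues sum to 42, which equals trace(L) = 2|E|.

[0, 1.4463, 1.9613, 2.6485, 4.0473, 4.1524, 5, 6.3665, 7.2459, 9.1317]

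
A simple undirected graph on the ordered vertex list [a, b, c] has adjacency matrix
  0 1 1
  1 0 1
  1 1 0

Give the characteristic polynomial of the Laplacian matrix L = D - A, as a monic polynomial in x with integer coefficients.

x^3 - 6x^2 + 9x

Reading degrees in the order [a, b, c] gives [2, 2, 2]; set D = diag(2, 2, 2) and form L = D - A. Computing det(xI - L) by cofactor expansion (or equivalently via sum-over-permutations) gives x^3 - 6x^2 + 9x. The constant term is 0 because L is singular (the all-ones vector lies in its kernel). The largest eigenvalue, 3, is at most the vertex count 3.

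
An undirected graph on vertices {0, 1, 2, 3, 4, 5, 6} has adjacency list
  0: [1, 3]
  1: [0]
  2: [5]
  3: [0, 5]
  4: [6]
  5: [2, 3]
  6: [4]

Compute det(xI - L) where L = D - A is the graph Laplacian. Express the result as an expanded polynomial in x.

x^7 - 10x^6 + 37x^5 - 62x^4 + 45x^3 - 10x^2

Each diagonal entry of L is the vertex degree and each off-diagonal entry is -1 where an edge is present, 0 otherwise; in the order [0, 1, 2, 3, 4, 5, 6] the diagonal is [2, 1, 1, 2, 1, 2, 1]. Computing det(xI - L) by cofactor expansion (or equivalently via sum-over-permutations) gives x^7 - 10x^6 + 37x^5 - 62x^4 + 45x^3 - 10x^2. The constant term is 0 because L is singular (the all-ones vector lies in its kernel). The largest eigenvalue, 3.6180, is at most the vertex count 7. The eigenvalues sum to 10, which equals trace(L) = 2|E|.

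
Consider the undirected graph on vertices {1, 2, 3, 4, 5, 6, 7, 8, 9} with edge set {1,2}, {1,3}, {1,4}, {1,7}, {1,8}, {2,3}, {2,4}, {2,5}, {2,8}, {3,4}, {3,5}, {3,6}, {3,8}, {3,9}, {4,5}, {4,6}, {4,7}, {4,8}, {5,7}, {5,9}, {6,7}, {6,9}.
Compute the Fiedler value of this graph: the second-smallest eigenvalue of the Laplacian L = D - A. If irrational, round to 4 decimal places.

2.3389

With the vertex order [1, 2, 3, 4, 5, 6, 7, 8, 9], the degrees are [5, 5, 7, 7, 5, 4, 4, 4, 3], giving D = diag(5, 5, 7, 7, 5, 4, 4, 4, 3) and L = D - A. The sorted Laplacian eigenvalues are [0, 2.3389, 3.3540, 4.3174, 5.1913, 5.6873, 6.7754, 8.0897, 8.2459]; the algebraic connectivity is the second entry, 2.3389. The eigenvalues sum to 44, which equals trace(L) = 2|E|. There is one zero in the spectrum, matching the 1 component.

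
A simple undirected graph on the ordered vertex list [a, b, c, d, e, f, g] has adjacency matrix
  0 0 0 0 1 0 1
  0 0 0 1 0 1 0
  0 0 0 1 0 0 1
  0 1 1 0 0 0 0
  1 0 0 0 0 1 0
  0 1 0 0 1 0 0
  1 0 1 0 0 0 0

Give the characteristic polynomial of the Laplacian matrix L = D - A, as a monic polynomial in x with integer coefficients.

x^7 - 14x^6 + 77x^5 - 210x^4 + 294x^3 - 196x^2 + 49x

Reading degrees in the order [a, b, c, d, e, f, g] gives [2, 2, 2, 2, 2, 2, 2]; set D = diag(2, 2, 2, 2, 2, 2, 2) and form L = D - A. Computing det(xI - L) by cofactor expansion (or equivalently via sum-over-permutations) gives x^7 - 14x^6 + 77x^5 - 210x^4 + 294x^3 - 196x^2 + 49x. The constant term is 0 because L is singular (the all-ones vector lies in its kernel). The largest eigenvalue, 3.8019, is at most the vertex count 7.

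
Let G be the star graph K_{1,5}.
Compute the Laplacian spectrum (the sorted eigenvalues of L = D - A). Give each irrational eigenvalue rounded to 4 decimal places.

The graph has 6 vertices and degree multiset [5, 1, 1, 1, 1, 1]; D is the diagonal matrix of degrees and L = D - A. Diagonalising L (or applying a numerical eigensolver to the 6x6 matrix) gives the spectrum above. There is one zero in the spectrum, matching the 1 component.

[0, 1, 1, 1, 1, 6]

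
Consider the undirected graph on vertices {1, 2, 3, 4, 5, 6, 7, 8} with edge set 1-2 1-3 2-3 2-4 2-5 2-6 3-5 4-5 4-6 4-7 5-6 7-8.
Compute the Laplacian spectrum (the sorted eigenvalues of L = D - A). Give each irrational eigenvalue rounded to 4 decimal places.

[0, 0.4041, 1.6022, 2.5024, 3.3612, 4.6825, 5.3637, 6.0840]

With the vertex order [1, 2, 3, 4, 5, 6, 7, 8], the degrees are [2, 5, 3, 4, 4, 3, 2, 1], giving D = diag(2, 5, 3, 4, 4, 3, 2, 1) and L = D - A. Diagonalising L (or applying a numerical eigensolver to the 8x8 matrix) gives the spectrum above. The single zero eigenvalue shows the graph is connected. By the matrix-tree theorem the graph has (1/8) * product of the nonzero eigenvalues = 104 spanning trees.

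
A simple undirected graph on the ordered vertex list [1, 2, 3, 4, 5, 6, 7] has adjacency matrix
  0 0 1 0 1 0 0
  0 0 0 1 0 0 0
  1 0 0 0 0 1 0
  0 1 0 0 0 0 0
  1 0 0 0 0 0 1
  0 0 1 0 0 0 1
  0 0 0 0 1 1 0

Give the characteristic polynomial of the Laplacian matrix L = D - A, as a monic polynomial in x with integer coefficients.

x^7 - 12x^6 + 55x^5 - 120x^4 + 125x^3 - 50x^2

Reading degrees in the order [1, 2, 3, 4, 5, 6, 7] gives [2, 1, 2, 1, 2, 2, 2]; set D = diag(2, 1, 2, 1, 2, 2, 2) and form L = D - A. Computing det(xI - L) by cofactor expansion (or equivalently via sum-over-permutations) gives x^7 - 12x^6 + 55x^5 - 120x^4 + 125x^3 - 50x^2. The constant term is 0 because L is singular (the all-ones vector lies in its kernel). The largest eigenvalue, 3.6180, is at most the vertex count 7.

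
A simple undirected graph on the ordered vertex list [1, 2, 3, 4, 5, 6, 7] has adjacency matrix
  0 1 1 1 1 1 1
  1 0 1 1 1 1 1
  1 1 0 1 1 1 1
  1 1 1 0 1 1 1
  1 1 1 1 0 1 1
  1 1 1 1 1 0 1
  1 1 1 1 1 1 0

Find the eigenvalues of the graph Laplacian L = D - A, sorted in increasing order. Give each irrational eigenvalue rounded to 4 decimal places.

Each diagonal entry of L is the vertex degree and each off-diagonal entry is -1 where an edge is present, 0 otherwise; in the order [1, 2, 3, 4, 5, 6, 7] the diagonal is [6, 6, 6, 6, 6, 6, 6]. Diagonalising L (or applying a numerical eigensolver to the 7x7 matrix) gives the spectrum above.

[0, 7, 7, 7, 7, 7, 7]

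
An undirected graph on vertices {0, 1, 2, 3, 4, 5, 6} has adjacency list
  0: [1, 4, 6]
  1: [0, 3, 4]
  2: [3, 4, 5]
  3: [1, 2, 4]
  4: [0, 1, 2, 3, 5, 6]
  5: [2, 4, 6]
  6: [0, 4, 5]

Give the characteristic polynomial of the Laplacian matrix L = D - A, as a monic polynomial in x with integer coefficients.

x^7 - 24x^6 + 231x^5 - 1140x^4 + 3036x^3 - 4128x^2 + 2240x

Each diagonal entry of L is the vertex degree and each off-diagonal entry is -1 where an edge is present, 0 otherwise; in the order [0, 1, 2, 3, 4, 5, 6] the diagonal is [3, 3, 3, 3, 6, 3, 3]. Computing det(xI - L) by cofactor expansion (or equivalently via sum-over-permutations) gives x^7 - 24x^6 + 231x^5 - 1140x^4 + 3036x^3 - 4128x^2 + 2240x. The coefficient of x^6 equals -trace(L) = -24, matching the sum of degrees. The eigenvalues sum to 24, which equals trace(L) = 2|E|.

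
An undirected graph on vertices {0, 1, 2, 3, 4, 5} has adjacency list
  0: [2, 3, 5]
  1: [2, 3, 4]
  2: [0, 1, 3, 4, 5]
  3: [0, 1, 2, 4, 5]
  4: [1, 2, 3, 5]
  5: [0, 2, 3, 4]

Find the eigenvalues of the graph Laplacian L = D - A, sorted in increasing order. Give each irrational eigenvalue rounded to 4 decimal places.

[0, 2.5858, 4, 5.4142, 6, 6]

Each diagonal entry of L is the vertex degree and each off-diagonal entry is -1 where an edge is present, 0 otherwise; in the order [0, 1, 2, 3, 4, 5] the diagonal is [3, 3, 5, 5, 4, 4]. Diagonalising L (or applying a numerical eigensolver to the 6x6 matrix) gives the spectrum above. The single zero eigenvalue shows the graph is connected. The eigenvalues sum to 24, which equals trace(L) = 2|E|.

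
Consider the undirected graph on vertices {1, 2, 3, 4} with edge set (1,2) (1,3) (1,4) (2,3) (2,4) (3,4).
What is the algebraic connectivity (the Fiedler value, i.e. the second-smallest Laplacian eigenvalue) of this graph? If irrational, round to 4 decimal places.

4

Reading degrees in the order [1, 2, 3, 4] gives [3, 3, 3, 3]; set D = diag(3, 3, 3, 3) and form L = D - A. The sorted Laplacian eigenvalues are [0, 4, 4, 4]; the algebraic connectivity is the second entry, 4. The eigenvalues sum to 12, which equals trace(L) = 2|E|. There is one zero in the spectrum, matching the 1 component.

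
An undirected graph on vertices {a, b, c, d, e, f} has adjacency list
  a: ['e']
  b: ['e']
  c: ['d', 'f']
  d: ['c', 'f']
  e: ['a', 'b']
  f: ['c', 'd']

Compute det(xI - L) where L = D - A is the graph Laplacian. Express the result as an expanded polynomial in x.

Each diagonal entry of L is the vertex degree and each off-diagonal entry is -1 where an edge is present, 0 otherwise; in the order [a, b, c, d, e, f] the diagonal is [1, 1, 2, 2, 2, 2]. Computing det(xI - L) by cofactor expansion (or equivalently via sum-over-permutations) gives x^6 - 10x^5 + 36x^4 - 54x^3 + 27x^2. The constant term is 0 because L is singular (the all-ones vector lies in its kernel). The eigenvalues sum to 10, which equals trace(L) = 2|E|. The largest eigenvalue, 3, is at most the vertex count 6.

x^6 - 10x^5 + 36x^4 - 54x^3 + 27x^2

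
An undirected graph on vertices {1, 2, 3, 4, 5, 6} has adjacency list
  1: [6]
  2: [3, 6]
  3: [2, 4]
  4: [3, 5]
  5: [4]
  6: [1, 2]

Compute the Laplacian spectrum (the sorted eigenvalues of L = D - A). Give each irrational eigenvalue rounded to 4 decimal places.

Each diagonal entry of L is the vertex degree and each off-diagonal entry is -1 where an edge is present, 0 otherwise; in the order [1, 2, 3, 4, 5, 6] the diagonal is [1, 2, 2, 2, 1, 2]. L is symmetric positive semidefinite, so every eigenvalue is real and nonnegative. By the matrix-tree theorem the graph has (1/6) * product of the nonzero eigenvalues = 1 spanning tree.

[0, 0.2679, 1, 2, 3, 3.7321]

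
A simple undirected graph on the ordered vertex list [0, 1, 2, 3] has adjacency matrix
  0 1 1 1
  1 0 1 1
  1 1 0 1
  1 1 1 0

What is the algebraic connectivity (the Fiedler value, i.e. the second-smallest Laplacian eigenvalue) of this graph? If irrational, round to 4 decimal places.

4

Reading degrees in the order [0, 1, 2, 3] gives [3, 3, 3, 3]; set D = diag(3, 3, 3, 3) and form L = D - A. Computing the eigenvalues of L and sorting gives [0, 4, 4, 4]. The Fiedler value lambda_2 = 4 is strictly positive, so the graph is connected.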